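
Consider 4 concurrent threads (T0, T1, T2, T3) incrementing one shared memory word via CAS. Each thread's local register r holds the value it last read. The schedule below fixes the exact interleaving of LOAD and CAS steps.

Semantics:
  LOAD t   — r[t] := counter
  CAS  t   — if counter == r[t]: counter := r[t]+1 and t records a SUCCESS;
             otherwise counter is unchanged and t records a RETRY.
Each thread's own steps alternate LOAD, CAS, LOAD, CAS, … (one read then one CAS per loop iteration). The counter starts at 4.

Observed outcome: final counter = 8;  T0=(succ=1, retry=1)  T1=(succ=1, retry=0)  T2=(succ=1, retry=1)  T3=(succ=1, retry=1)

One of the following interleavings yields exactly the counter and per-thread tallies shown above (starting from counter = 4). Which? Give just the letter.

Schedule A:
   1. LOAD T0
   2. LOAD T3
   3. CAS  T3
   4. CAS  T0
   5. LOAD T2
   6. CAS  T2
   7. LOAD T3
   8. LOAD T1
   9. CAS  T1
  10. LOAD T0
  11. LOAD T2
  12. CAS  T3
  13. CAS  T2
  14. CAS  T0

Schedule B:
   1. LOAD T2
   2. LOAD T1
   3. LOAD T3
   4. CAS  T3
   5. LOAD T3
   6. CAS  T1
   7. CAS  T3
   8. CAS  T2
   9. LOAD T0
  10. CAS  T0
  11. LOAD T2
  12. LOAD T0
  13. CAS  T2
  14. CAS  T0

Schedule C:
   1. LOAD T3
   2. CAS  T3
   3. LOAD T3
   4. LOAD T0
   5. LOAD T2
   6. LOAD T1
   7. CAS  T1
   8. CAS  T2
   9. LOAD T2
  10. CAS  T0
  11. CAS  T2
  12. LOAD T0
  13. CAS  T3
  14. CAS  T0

Simulating candidate C:
   1) LOAD T3:  M=4  r_T3=4
   2) CAS  T3:  M=5  r_T3=4 ✓
   3) LOAD T3:  M=5  r_T3=5
   4) LOAD T0:  M=5  r_T0=5
   5) LOAD T2:  M=5  r_T2=5
   6) LOAD T1:  M=5  r_T1=5
   7) CAS  T1:  M=6  r_T1=5 ✓
   8) CAS  T2:  M=6  r_T2=5 ✗
   9) LOAD T2:  M=6  r_T2=6
  10) CAS  T0:  M=6  r_T0=5 ✗
  11) CAS  T2:  M=7  r_T2=6 ✓
  12) LOAD T0:  M=7  r_T0=7
  13) CAS  T3:  M=7  r_T3=5 ✗
  14) CAS  T0:  M=8  r_T0=7 ✓

C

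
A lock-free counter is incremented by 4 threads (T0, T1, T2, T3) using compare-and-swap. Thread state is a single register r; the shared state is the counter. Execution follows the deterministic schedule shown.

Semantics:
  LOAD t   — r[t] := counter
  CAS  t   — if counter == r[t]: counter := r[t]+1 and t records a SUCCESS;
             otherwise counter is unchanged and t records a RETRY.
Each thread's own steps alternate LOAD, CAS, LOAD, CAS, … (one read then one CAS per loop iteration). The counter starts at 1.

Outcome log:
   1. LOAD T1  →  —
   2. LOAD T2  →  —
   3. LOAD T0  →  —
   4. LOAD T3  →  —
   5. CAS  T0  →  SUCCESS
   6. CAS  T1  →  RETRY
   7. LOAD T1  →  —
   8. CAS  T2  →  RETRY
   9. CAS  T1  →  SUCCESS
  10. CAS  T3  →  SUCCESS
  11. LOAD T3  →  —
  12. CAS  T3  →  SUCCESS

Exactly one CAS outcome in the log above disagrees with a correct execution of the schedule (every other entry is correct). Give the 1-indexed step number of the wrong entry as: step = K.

step = 10

Re-executing:
step 1: T1 LOAD ⇒ load; ctr=1 reg=1
step 2: T2 LOAD ⇒ load; ctr=1 reg=1
step 3: T0 LOAD ⇒ load; ctr=1 reg=1
step 4: T3 LOAD ⇒ load; ctr=1 reg=1
step 5: T0 CAS ⇒ ok; ctr=2 reg=1
step 6: T1 CAS ⇒ retry; ctr=2 reg=1
step 7: T1 LOAD ⇒ load; ctr=2 reg=2
step 8: T2 CAS ⇒ retry; ctr=2 reg=1
step 9: T1 CAS ⇒ ok; ctr=3 reg=2
step 10: T3 CAS ⇒ retry; ctr=3 reg=1
step 11: T3 LOAD ⇒ load; ctr=3 reg=3
step 12: T3 CAS ⇒ ok; ctr=4 reg=3
Mismatch at 10.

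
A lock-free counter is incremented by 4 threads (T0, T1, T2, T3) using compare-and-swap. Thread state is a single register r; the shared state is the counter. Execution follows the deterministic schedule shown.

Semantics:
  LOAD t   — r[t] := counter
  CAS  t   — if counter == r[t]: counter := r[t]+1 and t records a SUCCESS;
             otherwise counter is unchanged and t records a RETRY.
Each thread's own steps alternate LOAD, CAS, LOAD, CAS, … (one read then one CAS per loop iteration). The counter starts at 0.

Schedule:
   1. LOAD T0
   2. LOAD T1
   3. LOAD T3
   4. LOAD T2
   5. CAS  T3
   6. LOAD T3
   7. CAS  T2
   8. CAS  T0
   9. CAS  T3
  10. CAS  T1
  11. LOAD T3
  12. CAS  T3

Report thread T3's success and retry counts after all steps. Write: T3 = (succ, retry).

T3 = (3, 0)

   1) LOAD T0:  M=0  r_T0=0
   2) LOAD T1:  M=0  r_T1=0
   3) LOAD T3:  M=0  r_T3=0
   4) LOAD T2:  M=0  r_T2=0
   5) CAS  T3:  M=1  r_T3=0 ✓
   6) LOAD T3:  M=1  r_T3=1
   7) CAS  T2:  M=1  r_T2=0 ✗
   8) CAS  T0:  M=1  r_T0=0 ✗
   9) CAS  T3:  M=2  r_T3=1 ✓
  10) CAS  T1:  M=2  r_T1=0 ✗
  11) LOAD T3:  M=2  r_T3=2
  12) CAS  T3:  M=3  r_T3=2 ✓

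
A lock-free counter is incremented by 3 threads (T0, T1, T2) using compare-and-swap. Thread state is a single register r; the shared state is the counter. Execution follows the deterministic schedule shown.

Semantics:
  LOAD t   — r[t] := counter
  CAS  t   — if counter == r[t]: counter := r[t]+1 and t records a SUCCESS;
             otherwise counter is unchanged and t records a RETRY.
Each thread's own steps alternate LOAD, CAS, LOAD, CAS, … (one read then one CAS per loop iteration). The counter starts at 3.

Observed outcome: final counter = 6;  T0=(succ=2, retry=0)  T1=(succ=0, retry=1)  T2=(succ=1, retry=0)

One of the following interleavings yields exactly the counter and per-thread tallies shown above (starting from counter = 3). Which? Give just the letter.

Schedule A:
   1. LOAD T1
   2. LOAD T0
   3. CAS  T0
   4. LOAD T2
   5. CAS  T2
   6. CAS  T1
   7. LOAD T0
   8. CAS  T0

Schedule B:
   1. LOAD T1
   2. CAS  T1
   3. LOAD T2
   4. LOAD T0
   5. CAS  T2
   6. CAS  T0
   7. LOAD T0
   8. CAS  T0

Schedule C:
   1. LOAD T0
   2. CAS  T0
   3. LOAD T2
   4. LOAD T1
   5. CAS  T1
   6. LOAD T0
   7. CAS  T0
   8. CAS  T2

Simulating candidate A:
T1 LOAD — after: cnt=3, r=3 — load
T0 LOAD — after: cnt=3, r=3 — load
T0 CAS — after: cnt=4, r=3 — ok
T2 LOAD — after: cnt=4, r=4 — load
T2 CAS — after: cnt=5, r=4 — ok
T1 CAS — after: cnt=5, r=3 — retry
T0 LOAD — after: cnt=5, r=5 — load
T0 CAS — after: cnt=6, r=5 — ok

A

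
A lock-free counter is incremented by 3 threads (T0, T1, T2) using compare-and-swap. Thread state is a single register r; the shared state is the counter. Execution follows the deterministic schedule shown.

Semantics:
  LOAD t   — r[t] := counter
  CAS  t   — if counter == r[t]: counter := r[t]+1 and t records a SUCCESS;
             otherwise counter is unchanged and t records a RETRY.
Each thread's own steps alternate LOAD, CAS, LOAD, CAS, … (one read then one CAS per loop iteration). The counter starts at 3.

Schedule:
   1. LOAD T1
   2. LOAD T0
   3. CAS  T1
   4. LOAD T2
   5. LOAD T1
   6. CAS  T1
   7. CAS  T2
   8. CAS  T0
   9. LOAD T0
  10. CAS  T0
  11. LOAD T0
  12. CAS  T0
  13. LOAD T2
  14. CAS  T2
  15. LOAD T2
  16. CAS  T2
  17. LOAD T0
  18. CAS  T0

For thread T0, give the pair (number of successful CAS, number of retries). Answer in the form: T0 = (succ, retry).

T0 = (3, 1)

   1) LOAD T1:  M=3  r_T1=3
   2) LOAD T0:  M=3  r_T0=3
   3) CAS  T1:  M=4  r_T1=3 ✓
   4) LOAD T2:  M=4  r_T2=4
   5) LOAD T1:  M=4  r_T1=4
   6) CAS  T1:  M=5  r_T1=4 ✓
   7) CAS  T2:  M=5  r_T2=4 ✗
   8) CAS  T0:  M=5  r_T0=3 ✗
   9) LOAD T0:  M=5  r_T0=5
  10) CAS  T0:  M=6  r_T0=5 ✓
  11) LOAD T0:  M=6  r_T0=6
  12) CAS  T0:  M=7  r_T0=6 ✓
  13) LOAD T2:  M=7  r_T2=7
  14) CAS  T2:  M=8  r_T2=7 ✓
  15) LOAD T2:  M=8  r_T2=8
  16) CAS  T2:  M=9  r_T2=8 ✓
  17) LOAD T0:  M=9  r_T0=9
  18) CAS  T0:  M=10  r_T0=9 ✓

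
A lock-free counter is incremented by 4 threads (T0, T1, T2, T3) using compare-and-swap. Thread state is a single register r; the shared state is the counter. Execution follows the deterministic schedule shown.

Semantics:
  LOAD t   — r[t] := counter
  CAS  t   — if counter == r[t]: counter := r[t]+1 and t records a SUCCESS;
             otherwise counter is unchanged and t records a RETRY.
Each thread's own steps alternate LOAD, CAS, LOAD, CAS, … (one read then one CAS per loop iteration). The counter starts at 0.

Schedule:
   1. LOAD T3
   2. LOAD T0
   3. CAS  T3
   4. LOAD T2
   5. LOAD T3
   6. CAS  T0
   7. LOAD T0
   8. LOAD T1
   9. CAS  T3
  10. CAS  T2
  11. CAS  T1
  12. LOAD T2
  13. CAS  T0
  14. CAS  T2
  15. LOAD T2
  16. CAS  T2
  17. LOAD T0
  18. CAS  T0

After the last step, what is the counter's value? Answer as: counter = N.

counter = 5

[1] T3.load  rd  (counter 0, T3.r 0)
[2] T0.load  rd  (counter 0, T0.r 0)
[3] T3.cas  hit  (counter 1, T3.r 0)
[4] T2.load  rd  (counter 1, T2.r 1)
[5] T3.load  rd  (counter 1, T3.r 1)
[6] T0.cas  miss  (counter 1, T0.r 0)
[7] T0.load  rd  (counter 1, T0.r 1)
[8] T1.load  rd  (counter 1, T1.r 1)
[9] T3.cas  hit  (counter 2, T3.r 1)
[10] T2.cas  miss  (counter 2, T2.r 1)
[11] T1.cas  miss  (counter 2, T1.r 1)
[12] T2.load  rd  (counter 2, T2.r 2)
[13] T0.cas  miss  (counter 2, T0.r 1)
[14] T2.cas  hit  (counter 3, T2.r 2)
[15] T2.load  rd  (counter 3, T2.r 3)
[16] T2.cas  hit  (counter 4, T2.r 3)
[17] T0.load  rd  (counter 4, T0.r 4)
[18] T0.cas  hit  (counter 5, T0.r 4)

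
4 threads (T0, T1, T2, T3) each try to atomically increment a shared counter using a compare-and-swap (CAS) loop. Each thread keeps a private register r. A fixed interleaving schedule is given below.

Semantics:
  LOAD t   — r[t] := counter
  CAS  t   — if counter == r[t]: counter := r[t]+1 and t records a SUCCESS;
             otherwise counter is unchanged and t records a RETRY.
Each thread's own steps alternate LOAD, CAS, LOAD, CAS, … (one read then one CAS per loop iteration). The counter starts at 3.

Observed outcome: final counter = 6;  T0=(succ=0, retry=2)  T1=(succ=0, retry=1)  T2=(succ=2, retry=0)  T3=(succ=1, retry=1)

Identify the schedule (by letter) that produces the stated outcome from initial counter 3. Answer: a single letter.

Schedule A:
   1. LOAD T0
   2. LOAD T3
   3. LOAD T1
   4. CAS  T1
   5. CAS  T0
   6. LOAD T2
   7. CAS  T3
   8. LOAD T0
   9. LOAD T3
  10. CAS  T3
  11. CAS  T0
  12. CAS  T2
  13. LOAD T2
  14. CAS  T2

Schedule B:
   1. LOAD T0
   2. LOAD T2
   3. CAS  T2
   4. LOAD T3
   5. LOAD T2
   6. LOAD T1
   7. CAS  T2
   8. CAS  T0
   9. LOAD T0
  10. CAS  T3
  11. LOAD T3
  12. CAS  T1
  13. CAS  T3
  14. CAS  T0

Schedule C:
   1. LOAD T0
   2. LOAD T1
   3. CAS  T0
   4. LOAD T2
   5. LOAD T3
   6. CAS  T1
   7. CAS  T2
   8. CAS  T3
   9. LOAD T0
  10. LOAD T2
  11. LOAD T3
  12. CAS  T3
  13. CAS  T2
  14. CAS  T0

B

Run B:
T0 LOAD — after: cnt=3, r=3 — load
T2 LOAD — after: cnt=3, r=3 — load
T2 CAS — after: cnt=4, r=3 — ok
T3 LOAD — after: cnt=4, r=4 — load
T2 LOAD — after: cnt=4, r=4 — load
T1 LOAD — after: cnt=4, r=4 — load
T2 CAS — after: cnt=5, r=4 — ok
T0 CAS — after: cnt=5, r=3 — retry
T0 LOAD — after: cnt=5, r=5 — load
T3 CAS — after: cnt=5, r=4 — retry
T3 LOAD — after: cnt=5, r=5 — load
T1 CAS — after: cnt=5, r=4 — retry
T3 CAS — after: cnt=6, r=5 — ok
T0 CAS — after: cnt=6, r=5 — retry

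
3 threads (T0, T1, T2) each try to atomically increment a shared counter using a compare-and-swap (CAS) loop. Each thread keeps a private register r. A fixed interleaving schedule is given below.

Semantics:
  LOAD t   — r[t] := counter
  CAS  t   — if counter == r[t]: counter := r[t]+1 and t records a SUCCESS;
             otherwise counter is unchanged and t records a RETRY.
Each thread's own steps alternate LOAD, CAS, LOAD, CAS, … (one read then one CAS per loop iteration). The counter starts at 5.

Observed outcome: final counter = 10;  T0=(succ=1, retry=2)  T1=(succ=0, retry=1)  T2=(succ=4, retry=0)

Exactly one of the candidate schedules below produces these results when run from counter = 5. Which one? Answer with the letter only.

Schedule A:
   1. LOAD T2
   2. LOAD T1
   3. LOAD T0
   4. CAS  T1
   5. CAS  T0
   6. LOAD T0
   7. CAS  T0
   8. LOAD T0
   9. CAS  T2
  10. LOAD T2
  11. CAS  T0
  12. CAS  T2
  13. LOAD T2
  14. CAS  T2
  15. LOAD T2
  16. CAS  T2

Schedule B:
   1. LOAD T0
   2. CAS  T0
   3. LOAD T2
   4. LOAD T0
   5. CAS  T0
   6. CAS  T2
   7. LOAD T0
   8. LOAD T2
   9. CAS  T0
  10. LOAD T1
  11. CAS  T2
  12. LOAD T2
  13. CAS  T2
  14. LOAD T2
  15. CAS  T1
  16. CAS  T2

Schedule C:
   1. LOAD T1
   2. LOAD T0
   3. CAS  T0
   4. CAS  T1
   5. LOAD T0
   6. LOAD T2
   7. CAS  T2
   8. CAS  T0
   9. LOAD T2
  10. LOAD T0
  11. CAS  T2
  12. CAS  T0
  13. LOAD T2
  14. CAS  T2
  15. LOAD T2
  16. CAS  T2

Tracing schedule C:
step 1: T1 LOAD ⇒ load; ctr=5 reg=5
step 2: T0 LOAD ⇒ load; ctr=5 reg=5
step 3: T0 CAS ⇒ ok; ctr=6 reg=5
step 4: T1 CAS ⇒ retry; ctr=6 reg=5
step 5: T0 LOAD ⇒ load; ctr=6 reg=6
step 6: T2 LOAD ⇒ load; ctr=6 reg=6
step 7: T2 CAS ⇒ ok; ctr=7 reg=6
step 8: T0 CAS ⇒ retry; ctr=7 reg=6
step 9: T2 LOAD ⇒ load; ctr=7 reg=7
step 10: T0 LOAD ⇒ load; ctr=7 reg=7
step 11: T2 CAS ⇒ ok; ctr=8 reg=7
step 12: T0 CAS ⇒ retry; ctr=8 reg=7
step 13: T2 LOAD ⇒ load; ctr=8 reg=8
step 14: T2 CAS ⇒ ok; ctr=9 reg=8
step 15: T2 LOAD ⇒ load; ctr=9 reg=9
step 16: T2 CAS ⇒ ok; ctr=10 reg=9

C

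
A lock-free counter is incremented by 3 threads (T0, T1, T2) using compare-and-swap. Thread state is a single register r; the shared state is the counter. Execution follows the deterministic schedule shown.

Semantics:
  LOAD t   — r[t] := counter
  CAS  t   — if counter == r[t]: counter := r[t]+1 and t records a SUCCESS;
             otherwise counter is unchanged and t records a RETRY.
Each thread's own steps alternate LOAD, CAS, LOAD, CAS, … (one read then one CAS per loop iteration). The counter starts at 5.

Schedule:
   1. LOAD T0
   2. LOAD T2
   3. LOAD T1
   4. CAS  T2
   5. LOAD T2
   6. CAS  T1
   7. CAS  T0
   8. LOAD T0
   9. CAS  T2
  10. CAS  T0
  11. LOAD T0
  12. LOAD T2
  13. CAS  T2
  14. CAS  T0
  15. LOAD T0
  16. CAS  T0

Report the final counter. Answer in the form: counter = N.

counter = 9

[1] T0.load  rd  (counter 5, T0.r 5)
[2] T2.load  rd  (counter 5, T2.r 5)
[3] T1.load  rd  (counter 5, T1.r 5)
[4] T2.cas  hit  (counter 6, T2.r 5)
[5] T2.load  rd  (counter 6, T2.r 6)
[6] T1.cas  miss  (counter 6, T1.r 5)
[7] T0.cas  miss  (counter 6, T0.r 5)
[8] T0.load  rd  (counter 6, T0.r 6)
[9] T2.cas  hit  (counter 7, T2.r 6)
[10] T0.cas  miss  (counter 7, T0.r 6)
[11] T0.load  rd  (counter 7, T0.r 7)
[12] T2.load  rd  (counter 7, T2.r 7)
[13] T2.cas  hit  (counter 8, T2.r 7)
[14] T0.cas  miss  (counter 8, T0.r 7)
[15] T0.load  rd  (counter 8, T0.r 8)
[16] T0.cas  hit  (counter 9, T0.r 8)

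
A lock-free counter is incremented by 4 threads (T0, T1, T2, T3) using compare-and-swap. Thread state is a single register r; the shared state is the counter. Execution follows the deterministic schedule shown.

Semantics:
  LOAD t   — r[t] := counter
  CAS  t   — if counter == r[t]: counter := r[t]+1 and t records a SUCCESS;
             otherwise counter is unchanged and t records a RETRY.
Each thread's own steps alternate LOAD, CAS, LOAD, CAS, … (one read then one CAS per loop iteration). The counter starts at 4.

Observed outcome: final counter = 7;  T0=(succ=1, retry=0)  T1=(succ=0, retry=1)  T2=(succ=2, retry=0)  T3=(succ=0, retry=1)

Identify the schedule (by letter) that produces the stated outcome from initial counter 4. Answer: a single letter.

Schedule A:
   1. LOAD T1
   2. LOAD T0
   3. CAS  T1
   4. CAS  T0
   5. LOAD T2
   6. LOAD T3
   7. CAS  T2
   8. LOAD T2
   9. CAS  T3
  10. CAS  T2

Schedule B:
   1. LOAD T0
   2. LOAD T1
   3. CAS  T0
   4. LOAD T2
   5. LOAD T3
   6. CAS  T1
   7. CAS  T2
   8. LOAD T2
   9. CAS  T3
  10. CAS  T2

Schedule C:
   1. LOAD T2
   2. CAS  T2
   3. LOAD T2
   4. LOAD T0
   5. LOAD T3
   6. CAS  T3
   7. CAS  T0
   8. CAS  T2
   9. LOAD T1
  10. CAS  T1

Run B:
1. LOAD T0 → mem=4 r[T0]=4 [LOAD]
2. LOAD T1 → mem=4 r[T1]=4 [LOAD]
3. CAS T0 → mem=5 r[T0]=4 [OK]
4. LOAD T2 → mem=5 r[T2]=5 [LOAD]
5. LOAD T3 → mem=5 r[T3]=5 [LOAD]
6. CAS T1 → mem=5 r[T1]=4 [RETRY]
7. CAS T2 → mem=6 r[T2]=5 [OK]
8. LOAD T2 → mem=6 r[T2]=6 [LOAD]
9. CAS T3 → mem=6 r[T3]=5 [RETRY]
10. CAS T2 → mem=7 r[T2]=6 [OK]

B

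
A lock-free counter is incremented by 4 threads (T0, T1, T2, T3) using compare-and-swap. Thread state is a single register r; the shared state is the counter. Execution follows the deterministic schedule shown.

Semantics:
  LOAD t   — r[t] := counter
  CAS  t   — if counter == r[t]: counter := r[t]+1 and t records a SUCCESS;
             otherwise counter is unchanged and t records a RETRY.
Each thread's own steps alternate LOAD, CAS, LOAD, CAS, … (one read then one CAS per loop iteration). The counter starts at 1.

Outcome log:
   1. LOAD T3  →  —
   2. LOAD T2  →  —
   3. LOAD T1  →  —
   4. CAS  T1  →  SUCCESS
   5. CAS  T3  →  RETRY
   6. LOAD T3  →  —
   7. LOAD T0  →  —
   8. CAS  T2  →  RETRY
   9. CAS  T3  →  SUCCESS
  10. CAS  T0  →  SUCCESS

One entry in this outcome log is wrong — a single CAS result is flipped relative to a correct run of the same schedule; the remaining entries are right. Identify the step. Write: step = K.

Re-executing:
   1) LOAD T3:  M=1  r_T3=1
   2) LOAD T2:  M=1  r_T2=1
   3) LOAD T1:  M=1  r_T1=1
   4) CAS  T1:  M=2  r_T1=1 ✓
   5) CAS  T3:  M=2  r_T3=1 ✗
   6) LOAD T3:  M=2  r_T3=2
   7) LOAD T0:  M=2  r_T0=2
   8) CAS  T2:  M=2  r_T2=1 ✗
   9) CAS  T3:  M=3  r_T3=2 ✓
  10) CAS  T0:  M=3  r_T0=2 ✗
Flip is step 10.

step = 10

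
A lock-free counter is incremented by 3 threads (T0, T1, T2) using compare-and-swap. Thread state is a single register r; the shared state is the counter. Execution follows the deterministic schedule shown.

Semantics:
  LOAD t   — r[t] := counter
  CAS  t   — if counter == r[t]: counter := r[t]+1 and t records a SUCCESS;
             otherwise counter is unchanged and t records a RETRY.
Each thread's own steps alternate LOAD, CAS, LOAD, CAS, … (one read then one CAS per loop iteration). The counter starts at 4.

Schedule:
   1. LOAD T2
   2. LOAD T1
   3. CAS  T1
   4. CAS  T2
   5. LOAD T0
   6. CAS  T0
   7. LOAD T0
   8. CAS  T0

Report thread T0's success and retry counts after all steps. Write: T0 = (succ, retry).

T0 = (2, 0)

#1 T2 reads 4
#2 T1 reads 4
#3 T1 CAS(4→5) writes; counter now 5
#4 T2 CAS(4→5) fails; counter now 5
#5 T0 reads 5
#6 T0 CAS(5→6) writes; counter now 6
#7 T0 reads 6
#8 T0 CAS(6→7) writes; counter now 7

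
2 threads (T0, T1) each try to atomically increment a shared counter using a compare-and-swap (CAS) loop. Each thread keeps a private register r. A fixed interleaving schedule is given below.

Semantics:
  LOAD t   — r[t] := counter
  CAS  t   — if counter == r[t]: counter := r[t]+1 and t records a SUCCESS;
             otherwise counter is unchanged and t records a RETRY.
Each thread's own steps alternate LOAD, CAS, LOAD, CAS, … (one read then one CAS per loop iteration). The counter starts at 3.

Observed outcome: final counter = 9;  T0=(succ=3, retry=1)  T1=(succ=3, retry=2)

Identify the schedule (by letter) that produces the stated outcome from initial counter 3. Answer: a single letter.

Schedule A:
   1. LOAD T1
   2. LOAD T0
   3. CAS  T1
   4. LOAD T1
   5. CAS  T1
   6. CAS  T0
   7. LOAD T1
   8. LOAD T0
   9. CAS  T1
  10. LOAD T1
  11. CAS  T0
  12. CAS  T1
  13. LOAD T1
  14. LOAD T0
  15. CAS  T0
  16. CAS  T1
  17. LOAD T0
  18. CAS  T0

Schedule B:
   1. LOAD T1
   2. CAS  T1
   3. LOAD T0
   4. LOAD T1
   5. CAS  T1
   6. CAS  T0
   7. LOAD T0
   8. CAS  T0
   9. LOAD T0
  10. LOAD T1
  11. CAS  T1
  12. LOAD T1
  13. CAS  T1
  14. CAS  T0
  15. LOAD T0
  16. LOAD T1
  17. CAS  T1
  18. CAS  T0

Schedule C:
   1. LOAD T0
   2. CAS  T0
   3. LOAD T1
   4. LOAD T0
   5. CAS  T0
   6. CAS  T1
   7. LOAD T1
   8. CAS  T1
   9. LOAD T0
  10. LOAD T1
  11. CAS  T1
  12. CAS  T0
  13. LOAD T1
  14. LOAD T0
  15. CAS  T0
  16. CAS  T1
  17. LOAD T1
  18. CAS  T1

Tracing schedule C:
   1) LOAD T0:  M=3  r_T0=3
   2) CAS  T0:  M=4  r_T0=3 ✓
   3) LOAD T1:  M=4  r_T1=4
   4) LOAD T0:  M=4  r_T0=4
   5) CAS  T0:  M=5  r_T0=4 ✓
   6) CAS  T1:  M=5  r_T1=4 ✗
   7) LOAD T1:  M=5  r_T1=5
   8) CAS  T1:  M=6  r_T1=5 ✓
   9) LOAD T0:  M=6  r_T0=6
  10) LOAD T1:  M=6  r_T1=6
  11) CAS  T1:  M=7  r_T1=6 ✓
  12) CAS  T0:  M=7  r_T0=6 ✗
  13) LOAD T1:  M=7  r_T1=7
  14) LOAD T0:  M=7  r_T0=7
  15) CAS  T0:  M=8  r_T0=7 ✓
  16) CAS  T1:  M=8  r_T1=7 ✗
  17) LOAD T1:  M=8  r_T1=8
  18) CAS  T1:  M=9  r_T1=8 ✓

C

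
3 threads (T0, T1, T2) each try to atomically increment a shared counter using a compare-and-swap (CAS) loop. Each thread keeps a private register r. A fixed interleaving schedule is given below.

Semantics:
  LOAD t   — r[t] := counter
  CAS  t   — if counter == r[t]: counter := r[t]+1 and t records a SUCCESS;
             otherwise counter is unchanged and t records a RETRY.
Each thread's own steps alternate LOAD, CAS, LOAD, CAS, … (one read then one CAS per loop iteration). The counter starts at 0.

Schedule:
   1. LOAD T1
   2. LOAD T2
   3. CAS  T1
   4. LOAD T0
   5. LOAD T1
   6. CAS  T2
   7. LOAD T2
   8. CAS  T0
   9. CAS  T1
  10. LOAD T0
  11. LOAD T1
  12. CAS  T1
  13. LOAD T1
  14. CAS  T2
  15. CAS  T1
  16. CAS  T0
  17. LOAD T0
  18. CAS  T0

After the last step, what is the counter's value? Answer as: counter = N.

T1 LOAD — after: cnt=0, r=0 — load
T2 LOAD — after: cnt=0, r=0 — load
T1 CAS — after: cnt=1, r=0 — ok
T0 LOAD — after: cnt=1, r=1 — load
T1 LOAD — after: cnt=1, r=1 — load
T2 CAS — after: cnt=1, r=0 — retry
T2 LOAD — after: cnt=1, r=1 — load
T0 CAS — after: cnt=2, r=1 — ok
T1 CAS — after: cnt=2, r=1 — retry
T0 LOAD — after: cnt=2, r=2 — load
T1 LOAD — after: cnt=2, r=2 — load
T1 CAS — after: cnt=3, r=2 — ok
T1 LOAD — after: cnt=3, r=3 — load
T2 CAS — after: cnt=3, r=1 — retry
T1 CAS — after: cnt=4, r=3 — ok
T0 CAS — after: cnt=4, r=2 — retry
T0 LOAD — after: cnt=4, r=4 — load
T0 CAS — after: cnt=5, r=4 — ok

counter = 5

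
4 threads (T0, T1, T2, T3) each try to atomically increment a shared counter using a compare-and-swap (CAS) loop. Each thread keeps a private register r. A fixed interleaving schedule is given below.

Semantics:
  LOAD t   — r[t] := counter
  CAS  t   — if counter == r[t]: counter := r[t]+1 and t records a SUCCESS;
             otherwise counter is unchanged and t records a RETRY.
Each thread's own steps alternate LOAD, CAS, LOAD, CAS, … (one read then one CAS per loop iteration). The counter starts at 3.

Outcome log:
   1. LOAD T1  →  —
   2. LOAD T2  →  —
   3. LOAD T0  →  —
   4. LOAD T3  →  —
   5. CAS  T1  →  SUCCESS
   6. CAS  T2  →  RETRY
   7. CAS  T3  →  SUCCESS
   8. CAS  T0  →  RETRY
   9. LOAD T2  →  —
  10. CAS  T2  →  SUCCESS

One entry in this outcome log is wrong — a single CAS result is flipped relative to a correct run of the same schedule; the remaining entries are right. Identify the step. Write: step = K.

step = 7

Reference trace:
#1 T1 reads 3
#2 T2 reads 3
#3 T0 reads 3
#4 T3 reads 3
#5 T1 CAS(3→4) writes; counter now 4
#6 T2 CAS(3→4) fails; counter now 4
#7 T3 CAS(3→4) fails; counter now 4
#8 T0 CAS(3→4) fails; counter now 4
#9 T2 reads 4
#10 T2 CAS(4→5) writes; counter now 5
Mismatch at 7.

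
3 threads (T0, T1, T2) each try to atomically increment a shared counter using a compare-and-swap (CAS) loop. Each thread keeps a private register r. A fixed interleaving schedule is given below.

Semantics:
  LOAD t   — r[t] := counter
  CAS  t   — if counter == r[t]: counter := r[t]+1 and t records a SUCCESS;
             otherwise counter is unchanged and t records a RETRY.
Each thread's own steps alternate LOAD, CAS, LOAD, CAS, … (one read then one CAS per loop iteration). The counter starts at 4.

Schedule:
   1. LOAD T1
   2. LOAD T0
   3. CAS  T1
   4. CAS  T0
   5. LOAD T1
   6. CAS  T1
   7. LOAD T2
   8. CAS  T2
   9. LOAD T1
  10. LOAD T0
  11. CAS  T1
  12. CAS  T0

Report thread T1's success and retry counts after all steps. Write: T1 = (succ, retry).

T1 LOAD — after: cnt=4, r=4 — load
T0 LOAD — after: cnt=4, r=4 — load
T1 CAS — after: cnt=5, r=4 — ok
T0 CAS — after: cnt=5, r=4 — retry
T1 LOAD — after: cnt=5, r=5 — load
T1 CAS — after: cnt=6, r=5 — ok
T2 LOAD — after: cnt=6, r=6 — load
T2 CAS — after: cnt=7, r=6 — ok
T1 LOAD — after: cnt=7, r=7 — load
T0 LOAD — after: cnt=7, r=7 — load
T1 CAS — after: cnt=8, r=7 — ok
T0 CAS — after: cnt=8, r=7 — retry

T1 = (3, 0)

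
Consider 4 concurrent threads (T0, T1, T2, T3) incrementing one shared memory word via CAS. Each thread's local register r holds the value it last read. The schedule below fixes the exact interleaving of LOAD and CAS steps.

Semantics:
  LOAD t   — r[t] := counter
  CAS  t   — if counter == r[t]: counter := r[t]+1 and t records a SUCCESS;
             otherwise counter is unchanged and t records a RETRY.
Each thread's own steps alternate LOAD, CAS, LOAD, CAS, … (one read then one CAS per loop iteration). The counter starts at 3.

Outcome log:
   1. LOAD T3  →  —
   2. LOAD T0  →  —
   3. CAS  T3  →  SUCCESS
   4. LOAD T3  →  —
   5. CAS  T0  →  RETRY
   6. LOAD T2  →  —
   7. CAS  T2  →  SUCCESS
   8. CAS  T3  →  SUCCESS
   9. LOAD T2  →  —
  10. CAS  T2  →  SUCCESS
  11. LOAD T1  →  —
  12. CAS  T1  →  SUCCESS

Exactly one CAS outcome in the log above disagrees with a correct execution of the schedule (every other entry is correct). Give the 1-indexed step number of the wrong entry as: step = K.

Reference trace:
step 1: T3 LOAD ⇒ load; ctr=3 reg=3
step 2: T0 LOAD ⇒ load; ctr=3 reg=3
step 3: T3 CAS ⇒ ok; ctr=4 reg=3
step 4: T3 LOAD ⇒ load; ctr=4 reg=4
step 5: T0 CAS ⇒ retry; ctr=4 reg=3
step 6: T2 LOAD ⇒ load; ctr=4 reg=4
step 7: T2 CAS ⇒ ok; ctr=5 reg=4
step 8: T3 CAS ⇒ retry; ctr=5 reg=4
step 9: T2 LOAD ⇒ load; ctr=5 reg=5
step 10: T2 CAS ⇒ ok; ctr=6 reg=5
step 11: T1 LOAD ⇒ load; ctr=6 reg=6
step 12: T1 CAS ⇒ ok; ctr=7 reg=6
Mismatch at 8.

step = 8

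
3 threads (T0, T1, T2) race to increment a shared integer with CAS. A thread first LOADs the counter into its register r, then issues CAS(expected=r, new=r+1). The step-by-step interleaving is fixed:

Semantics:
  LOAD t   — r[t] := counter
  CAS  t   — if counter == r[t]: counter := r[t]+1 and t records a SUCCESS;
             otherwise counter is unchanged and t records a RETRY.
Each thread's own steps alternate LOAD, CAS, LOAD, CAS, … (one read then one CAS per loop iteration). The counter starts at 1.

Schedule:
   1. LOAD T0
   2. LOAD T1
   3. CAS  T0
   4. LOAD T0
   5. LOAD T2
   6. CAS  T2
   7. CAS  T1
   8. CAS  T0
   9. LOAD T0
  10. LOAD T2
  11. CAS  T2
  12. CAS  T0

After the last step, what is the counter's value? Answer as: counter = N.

counter = 4

   1) LOAD T0:  M=1  r_T0=1
   2) LOAD T1:  M=1  r_T1=1
   3) CAS  T0:  M=2  r_T0=1 ✓
   4) LOAD T0:  M=2  r_T0=2
   5) LOAD T2:  M=2  r_T2=2
   6) CAS  T2:  M=3  r_T2=2 ✓
   7) CAS  T1:  M=3  r_T1=1 ✗
   8) CAS  T0:  M=3  r_T0=2 ✗
   9) LOAD T0:  M=3  r_T0=3
  10) LOAD T2:  M=3  r_T2=3
  11) CAS  T2:  M=4  r_T2=3 ✓
  12) CAS  T0:  M=4  r_T0=3 ✗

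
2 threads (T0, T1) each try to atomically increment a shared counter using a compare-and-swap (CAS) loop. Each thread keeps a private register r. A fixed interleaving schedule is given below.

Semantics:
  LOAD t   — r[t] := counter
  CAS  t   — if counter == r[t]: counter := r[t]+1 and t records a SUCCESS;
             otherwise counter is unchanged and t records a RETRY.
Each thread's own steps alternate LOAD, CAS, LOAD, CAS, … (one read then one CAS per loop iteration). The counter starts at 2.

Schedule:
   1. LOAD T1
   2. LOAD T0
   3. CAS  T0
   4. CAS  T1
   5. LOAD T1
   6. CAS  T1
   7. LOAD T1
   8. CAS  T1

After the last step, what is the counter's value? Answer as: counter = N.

[1] T1.load  rd  (counter 2, T1.r 2)
[2] T0.load  rd  (counter 2, T0.r 2)
[3] T0.cas  hit  (counter 3, T0.r 2)
[4] T1.cas  miss  (counter 3, T1.r 2)
[5] T1.load  rd  (counter 3, T1.r 3)
[6] T1.cas  hit  (counter 4, T1.r 3)
[7] T1.load  rd  (counter 4, T1.r 4)
[8] T1.cas  hit  (counter 5, T1.r 4)

counter = 5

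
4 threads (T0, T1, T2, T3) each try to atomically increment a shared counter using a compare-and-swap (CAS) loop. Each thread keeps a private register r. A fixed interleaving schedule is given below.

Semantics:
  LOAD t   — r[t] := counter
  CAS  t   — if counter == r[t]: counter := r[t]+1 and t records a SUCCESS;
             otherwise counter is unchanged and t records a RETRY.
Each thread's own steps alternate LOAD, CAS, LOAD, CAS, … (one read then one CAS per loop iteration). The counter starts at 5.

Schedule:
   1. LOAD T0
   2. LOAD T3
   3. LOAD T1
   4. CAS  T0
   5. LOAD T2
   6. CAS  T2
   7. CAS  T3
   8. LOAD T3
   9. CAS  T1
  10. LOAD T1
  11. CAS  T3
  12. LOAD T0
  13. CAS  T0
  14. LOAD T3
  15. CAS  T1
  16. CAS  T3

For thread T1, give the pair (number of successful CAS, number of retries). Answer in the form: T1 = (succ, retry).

[1] T0.load  rd  (counter 5, T0.r 5)
[2] T3.load  rd  (counter 5, T3.r 5)
[3] T1.load  rd  (counter 5, T1.r 5)
[4] T0.cas  hit  (counter 6, T0.r 5)
[5] T2.load  rd  (counter 6, T2.r 6)
[6] T2.cas  hit  (counter 7, T2.r 6)
[7] T3.cas  miss  (counter 7, T3.r 5)
[8] T3.load  rd  (counter 7, T3.r 7)
[9] T1.cas  miss  (counter 7, T1.r 5)
[10] T1.load  rd  (counter 7, T1.r 7)
[11] T3.cas  hit  (counter 8, T3.r 7)
[12] T0.load  rd  (counter 8, T0.r 8)
[13] T0.cas  hit  (counter 9, T0.r 8)
[14] T3.load  rd  (counter 9, T3.r 9)
[15] T1.cas  miss  (counter 9, T1.r 7)
[16] T3.cas  hit  (counter 10, T3.r 9)

T1 = (0, 2)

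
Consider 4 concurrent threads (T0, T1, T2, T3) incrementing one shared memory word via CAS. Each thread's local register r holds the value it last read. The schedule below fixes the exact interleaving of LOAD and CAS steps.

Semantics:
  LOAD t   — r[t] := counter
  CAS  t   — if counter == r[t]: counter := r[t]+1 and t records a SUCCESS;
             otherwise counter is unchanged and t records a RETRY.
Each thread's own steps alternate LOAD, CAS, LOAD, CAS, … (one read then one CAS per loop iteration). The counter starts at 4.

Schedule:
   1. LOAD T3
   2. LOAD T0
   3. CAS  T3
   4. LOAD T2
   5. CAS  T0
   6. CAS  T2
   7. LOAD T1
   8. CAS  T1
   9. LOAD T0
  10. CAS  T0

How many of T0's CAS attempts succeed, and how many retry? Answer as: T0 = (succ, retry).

T3 LOAD — after: cnt=4, r=4 — load
T0 LOAD — after: cnt=4, r=4 — load
T3 CAS — after: cnt=5, r=4 — ok
T2 LOAD — after: cnt=5, r=5 — load
T0 CAS — after: cnt=5, r=4 — retry
T2 CAS — after: cnt=6, r=5 — ok
T1 LOAD — after: cnt=6, r=6 — load
T1 CAS — after: cnt=7, r=6 — ok
T0 LOAD — after: cnt=7, r=7 — load
T0 CAS — after: cnt=8, r=7 — ok

T0 = (1, 1)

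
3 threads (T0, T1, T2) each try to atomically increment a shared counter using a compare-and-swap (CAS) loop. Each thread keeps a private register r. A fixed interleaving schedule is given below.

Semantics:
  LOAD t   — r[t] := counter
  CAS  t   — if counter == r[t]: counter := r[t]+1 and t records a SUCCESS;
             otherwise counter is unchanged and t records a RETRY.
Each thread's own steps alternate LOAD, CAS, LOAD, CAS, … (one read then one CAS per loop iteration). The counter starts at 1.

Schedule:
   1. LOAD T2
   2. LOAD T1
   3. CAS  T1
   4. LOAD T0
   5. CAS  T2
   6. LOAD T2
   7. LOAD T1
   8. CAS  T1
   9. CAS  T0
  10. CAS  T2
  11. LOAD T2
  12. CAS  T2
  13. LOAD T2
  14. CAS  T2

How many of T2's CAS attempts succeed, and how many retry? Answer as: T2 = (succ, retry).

T2 = (2, 2)

[1] T2.load  rd  (counter 1, T2.r 1)
[2] T1.load  rd  (counter 1, T1.r 1)
[3] T1.cas  hit  (counter 2, T1.r 1)
[4] T0.load  rd  (counter 2, T0.r 2)
[5] T2.cas  miss  (counter 2, T2.r 1)
[6] T2.load  rd  (counter 2, T2.r 2)
[7] T1.load  rd  (counter 2, T1.r 2)
[8] T1.cas  hit  (counter 3, T1.r 2)
[9] T0.cas  miss  (counter 3, T0.r 2)
[10] T2.cas  miss  (counter 3, T2.r 2)
[11] T2.load  rd  (counter 3, T2.r 3)
[12] T2.cas  hit  (counter 4, T2.r 3)
[13] T2.load  rd  (counter 4, T2.r 4)
[14] T2.cas  hit  (counter 5, T2.r 4)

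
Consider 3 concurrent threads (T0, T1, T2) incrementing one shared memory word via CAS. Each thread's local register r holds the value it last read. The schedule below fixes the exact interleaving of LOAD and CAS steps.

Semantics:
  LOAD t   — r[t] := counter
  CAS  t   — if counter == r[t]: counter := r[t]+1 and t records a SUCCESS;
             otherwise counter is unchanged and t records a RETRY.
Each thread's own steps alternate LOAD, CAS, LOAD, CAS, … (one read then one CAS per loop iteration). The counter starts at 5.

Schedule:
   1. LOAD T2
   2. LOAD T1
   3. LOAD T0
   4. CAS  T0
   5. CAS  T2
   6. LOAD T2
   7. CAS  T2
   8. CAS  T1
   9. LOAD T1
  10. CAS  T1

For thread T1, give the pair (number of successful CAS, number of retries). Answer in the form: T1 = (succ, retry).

#1 T2 reads 5
#2 T1 reads 5
#3 T0 reads 5
#4 T0 CAS(5→6) writes; counter now 6
#5 T2 CAS(5→6) fails; counter now 6
#6 T2 reads 6
#7 T2 CAS(6→7) writes; counter now 7
#8 T1 CAS(5→6) fails; counter now 7
#9 T1 reads 7
#10 T1 CAS(7→8) writes; counter now 8

T1 = (1, 1)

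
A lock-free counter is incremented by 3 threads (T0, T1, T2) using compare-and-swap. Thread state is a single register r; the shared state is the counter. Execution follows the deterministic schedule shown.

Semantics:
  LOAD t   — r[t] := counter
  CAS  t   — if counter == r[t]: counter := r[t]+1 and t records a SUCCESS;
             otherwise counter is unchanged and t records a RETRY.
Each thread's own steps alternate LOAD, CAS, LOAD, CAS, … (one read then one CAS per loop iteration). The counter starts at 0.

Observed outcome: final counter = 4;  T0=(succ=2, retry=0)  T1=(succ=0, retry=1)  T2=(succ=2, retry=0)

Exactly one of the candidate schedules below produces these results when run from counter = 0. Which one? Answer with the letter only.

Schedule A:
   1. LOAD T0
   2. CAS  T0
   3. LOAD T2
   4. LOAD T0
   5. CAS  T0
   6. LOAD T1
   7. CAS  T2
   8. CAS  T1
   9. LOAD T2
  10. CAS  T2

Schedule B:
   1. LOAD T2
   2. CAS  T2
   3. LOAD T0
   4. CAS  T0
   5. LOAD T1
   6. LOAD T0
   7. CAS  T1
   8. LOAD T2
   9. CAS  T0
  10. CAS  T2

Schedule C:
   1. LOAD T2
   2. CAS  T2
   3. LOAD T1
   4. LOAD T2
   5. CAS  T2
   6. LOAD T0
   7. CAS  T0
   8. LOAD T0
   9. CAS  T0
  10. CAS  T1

Run C:
   1) LOAD T2:  M=0  r_T2=0
   2) CAS  T2:  M=1  r_T2=0 ✓
   3) LOAD T1:  M=1  r_T1=1
   4) LOAD T2:  M=1  r_T2=1
   5) CAS  T2:  M=2  r_T2=1 ✓
   6) LOAD T0:  M=2  r_T0=2
   7) CAS  T0:  M=3  r_T0=2 ✓
   8) LOAD T0:  M=3  r_T0=3
   9) CAS  T0:  M=4  r_T0=3 ✓
  10) CAS  T1:  M=4  r_T1=1 ✗

C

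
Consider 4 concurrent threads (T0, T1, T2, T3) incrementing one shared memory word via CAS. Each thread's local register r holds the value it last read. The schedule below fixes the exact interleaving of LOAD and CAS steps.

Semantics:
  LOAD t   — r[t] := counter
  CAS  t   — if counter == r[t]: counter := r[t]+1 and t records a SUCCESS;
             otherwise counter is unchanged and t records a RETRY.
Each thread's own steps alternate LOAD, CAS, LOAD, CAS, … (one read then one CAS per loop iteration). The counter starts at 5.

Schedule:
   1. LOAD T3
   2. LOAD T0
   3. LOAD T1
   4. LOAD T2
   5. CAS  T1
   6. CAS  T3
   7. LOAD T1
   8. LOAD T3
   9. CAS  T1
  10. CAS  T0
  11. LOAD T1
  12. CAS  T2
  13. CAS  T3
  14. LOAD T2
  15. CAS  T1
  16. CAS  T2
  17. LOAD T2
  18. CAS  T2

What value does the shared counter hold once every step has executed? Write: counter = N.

counter = 9

[1] T3.load  rd  (counter 5, T3.r 5)
[2] T0.load  rd  (counter 5, T0.r 5)
[3] T1.load  rd  (counter 5, T1.r 5)
[4] T2.load  rd  (counter 5, T2.r 5)
[5] T1.cas  hit  (counter 6, T1.r 5)
[6] T3.cas  miss  (counter 6, T3.r 5)
[7] T1.load  rd  (counter 6, T1.r 6)
[8] T3.load  rd  (counter 6, T3.r 6)
[9] T1.cas  hit  (counter 7, T1.r 6)
[10] T0.cas  miss  (counter 7, T0.r 5)
[11] T1.load  rd  (counter 7, T1.r 7)
[12] T2.cas  miss  (counter 7, T2.r 5)
[13] T3.cas  miss  (counter 7, T3.r 6)
[14] T2.load  rd  (counter 7, T2.r 7)
[15] T1.cas  hit  (counter 8, T1.r 7)
[16] T2.cas  miss  (counter 8, T2.r 7)
[17] T2.load  rd  (counter 8, T2.r 8)
[18] T2.cas  hit  (counter 9, T2.r 8)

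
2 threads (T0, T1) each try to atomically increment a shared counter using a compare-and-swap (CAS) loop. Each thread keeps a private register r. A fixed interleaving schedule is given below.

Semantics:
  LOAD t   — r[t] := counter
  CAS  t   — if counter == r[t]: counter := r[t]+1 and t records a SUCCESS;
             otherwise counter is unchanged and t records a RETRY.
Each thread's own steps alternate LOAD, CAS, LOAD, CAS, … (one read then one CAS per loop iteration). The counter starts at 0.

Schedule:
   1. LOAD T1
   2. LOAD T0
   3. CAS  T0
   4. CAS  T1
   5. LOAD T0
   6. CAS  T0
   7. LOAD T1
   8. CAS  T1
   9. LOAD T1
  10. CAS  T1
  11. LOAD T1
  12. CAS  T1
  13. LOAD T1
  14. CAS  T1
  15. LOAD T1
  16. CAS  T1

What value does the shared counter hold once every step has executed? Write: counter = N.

[1] T1.load  rd  (counter 0, T1.r 0)
[2] T0.load  rd  (counter 0, T0.r 0)
[3] T0.cas  hit  (counter 1, T0.r 0)
[4] T1.cas  miss  (counter 1, T1.r 0)
[5] T0.load  rd  (counter 1, T0.r 1)
[6] T0.cas  hit  (counter 2, T0.r 1)
[7] T1.load  rd  (counter 2, T1.r 2)
[8] T1.cas  hit  (counter 3, T1.r 2)
[9] T1.load  rd  (counter 3, T1.r 3)
[10] T1.cas  hit  (counter 4, T1.r 3)
[11] T1.load  rd  (counter 4, T1.r 4)
[12] T1.cas  hit  (counter 5, T1.r 4)
[13] T1.load  rd  (counter 5, T1.r 5)
[14] T1.cas  hit  (counter 6, T1.r 5)
[15] T1.load  rd  (counter 6, T1.r 6)
[16] T1.cas  hit  (counter 7, T1.r 6)

counter = 7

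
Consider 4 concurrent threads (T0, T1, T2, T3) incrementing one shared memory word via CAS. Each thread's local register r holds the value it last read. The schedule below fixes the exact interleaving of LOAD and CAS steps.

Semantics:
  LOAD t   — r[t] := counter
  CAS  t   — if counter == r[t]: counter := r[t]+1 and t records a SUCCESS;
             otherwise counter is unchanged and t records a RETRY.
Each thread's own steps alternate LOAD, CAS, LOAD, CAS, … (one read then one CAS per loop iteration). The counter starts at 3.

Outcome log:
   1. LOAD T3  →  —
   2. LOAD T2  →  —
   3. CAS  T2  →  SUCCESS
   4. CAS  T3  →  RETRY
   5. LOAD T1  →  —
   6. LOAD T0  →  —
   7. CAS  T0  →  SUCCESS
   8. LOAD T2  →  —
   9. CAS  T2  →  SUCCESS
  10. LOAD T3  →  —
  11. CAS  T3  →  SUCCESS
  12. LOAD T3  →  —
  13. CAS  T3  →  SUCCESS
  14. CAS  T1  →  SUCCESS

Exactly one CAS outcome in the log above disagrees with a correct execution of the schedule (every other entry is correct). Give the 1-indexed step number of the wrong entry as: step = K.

step = 14

Reference trace:
T3 LOAD — after: cnt=3, r=3 — load
T2 LOAD — after: cnt=3, r=3 — load
T2 CAS — after: cnt=4, r=3 — ok
T3 CAS — after: cnt=4, r=3 — retry
T1 LOAD — after: cnt=4, r=4 — load
T0 LOAD — after: cnt=4, r=4 — load
T0 CAS — after: cnt=5, r=4 — ok
T2 LOAD — after: cnt=5, r=5 — load
T2 CAS — after: cnt=6, r=5 — ok
T3 LOAD — after: cnt=6, r=6 — load
T3 CAS — after: cnt=7, r=6 — ok
T3 LOAD — after: cnt=7, r=7 — load
T3 CAS — after: cnt=8, r=7 — ok
T1 CAS — after: cnt=8, r=4 — retry
Flip is step 14.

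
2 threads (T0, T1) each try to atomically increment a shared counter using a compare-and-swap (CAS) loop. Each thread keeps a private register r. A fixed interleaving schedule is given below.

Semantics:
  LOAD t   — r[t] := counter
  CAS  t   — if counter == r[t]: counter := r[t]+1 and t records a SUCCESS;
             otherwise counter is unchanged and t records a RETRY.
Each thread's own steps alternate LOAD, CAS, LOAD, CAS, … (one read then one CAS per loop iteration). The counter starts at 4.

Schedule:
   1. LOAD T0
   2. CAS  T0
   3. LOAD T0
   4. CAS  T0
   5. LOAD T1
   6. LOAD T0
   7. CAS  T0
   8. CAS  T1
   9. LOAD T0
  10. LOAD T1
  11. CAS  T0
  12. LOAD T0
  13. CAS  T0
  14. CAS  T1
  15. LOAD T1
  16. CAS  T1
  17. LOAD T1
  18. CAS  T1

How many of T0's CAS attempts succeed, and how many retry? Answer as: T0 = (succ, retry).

[1] T0.load  rd  (counter 4, T0.r 4)
[2] T0.cas  hit  (counter 5, T0.r 4)
[3] T0.load  rd  (counter 5, T0.r 5)
[4] T0.cas  hit  (counter 6, T0.r 5)
[5] T1.load  rd  (counter 6, T1.r 6)
[6] T0.load  rd  (counter 6, T0.r 6)
[7] T0.cas  hit  (counter 7, T0.r 6)
[8] T1.cas  miss  (counter 7, T1.r 6)
[9] T0.load  rd  (counter 7, T0.r 7)
[10] T1.load  rd  (counter 7, T1.r 7)
[11] T0.cas  hit  (counter 8, T0.r 7)
[12] T0.load  rd  (counter 8, T0.r 8)
[13] T0.cas  hit  (counter 9, T0.r 8)
[14] T1.cas  miss  (counter 9, T1.r 7)
[15] T1.load  rd  (counter 9, T1.r 9)
[16] T1.cas  hit  (counter 10, T1.r 9)
[17] T1.load  rd  (counter 10, T1.r 10)
[18] T1.cas  hit  (counter 11, T1.r 10)

T0 = (5, 0)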